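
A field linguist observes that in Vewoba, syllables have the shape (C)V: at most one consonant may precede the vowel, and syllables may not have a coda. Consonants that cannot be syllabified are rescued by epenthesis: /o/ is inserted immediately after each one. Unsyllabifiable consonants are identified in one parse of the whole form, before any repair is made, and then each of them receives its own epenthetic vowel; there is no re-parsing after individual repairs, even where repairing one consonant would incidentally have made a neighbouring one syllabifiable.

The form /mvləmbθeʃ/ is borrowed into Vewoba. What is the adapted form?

The consonants /m/, /v/, /m/, /b/, /ʃ/ cannot be parsed into a legal (C)V syllable (no codas are permitted; onsets are limited to one consonant).
Epenthesis after each stranded consonant: /m/ → /mo/, /v/ → /vo/, /m/ → /mo/, /b/ → /bo/, /ʃ/ → /ʃo/.

movoləmoboθeʃo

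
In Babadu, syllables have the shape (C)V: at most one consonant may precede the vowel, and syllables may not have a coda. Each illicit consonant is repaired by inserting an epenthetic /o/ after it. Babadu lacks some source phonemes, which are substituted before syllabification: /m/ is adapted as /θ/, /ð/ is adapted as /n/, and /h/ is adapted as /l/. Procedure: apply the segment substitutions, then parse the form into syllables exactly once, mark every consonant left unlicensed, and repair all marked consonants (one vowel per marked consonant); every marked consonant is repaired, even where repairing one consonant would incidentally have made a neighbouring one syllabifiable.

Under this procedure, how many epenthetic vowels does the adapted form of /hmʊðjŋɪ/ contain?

After substitution the input is /lθʊnjŋɪ/.
The unsyllabifiable consonants are /l/, /n/, /j/; each receives one epenthetic vowel.

3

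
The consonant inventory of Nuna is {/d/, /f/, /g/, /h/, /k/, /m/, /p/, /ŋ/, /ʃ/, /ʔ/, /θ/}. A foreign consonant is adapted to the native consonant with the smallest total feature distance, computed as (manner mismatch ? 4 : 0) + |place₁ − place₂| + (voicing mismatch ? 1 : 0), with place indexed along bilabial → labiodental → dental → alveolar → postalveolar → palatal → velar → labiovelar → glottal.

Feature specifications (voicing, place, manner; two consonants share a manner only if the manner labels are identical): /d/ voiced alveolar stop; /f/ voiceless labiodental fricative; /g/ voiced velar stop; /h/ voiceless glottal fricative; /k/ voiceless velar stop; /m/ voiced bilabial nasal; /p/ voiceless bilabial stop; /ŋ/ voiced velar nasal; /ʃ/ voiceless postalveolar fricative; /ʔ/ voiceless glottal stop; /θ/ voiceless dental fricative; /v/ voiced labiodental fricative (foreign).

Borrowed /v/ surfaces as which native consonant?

f

/f/ is closest: same manner (fricative), place distance 0 (labiodental→labiodental), voicing differs (+1); total 1. Next closest is /θ/ at distance 2.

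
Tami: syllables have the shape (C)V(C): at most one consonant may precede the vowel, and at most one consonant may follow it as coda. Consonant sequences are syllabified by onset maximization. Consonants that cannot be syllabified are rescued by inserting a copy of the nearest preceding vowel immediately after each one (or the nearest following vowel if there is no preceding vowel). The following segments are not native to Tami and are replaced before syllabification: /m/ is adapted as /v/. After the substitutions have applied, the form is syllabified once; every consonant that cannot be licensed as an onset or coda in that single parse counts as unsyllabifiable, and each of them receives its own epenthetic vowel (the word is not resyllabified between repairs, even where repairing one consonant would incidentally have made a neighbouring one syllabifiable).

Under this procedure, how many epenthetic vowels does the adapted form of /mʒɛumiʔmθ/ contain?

3

After substitution the input is /vʒɛuviʔvθ/.
The unsyllabifiable consonants are /v/, /v/, /θ/; each receives one epenthetic vowel.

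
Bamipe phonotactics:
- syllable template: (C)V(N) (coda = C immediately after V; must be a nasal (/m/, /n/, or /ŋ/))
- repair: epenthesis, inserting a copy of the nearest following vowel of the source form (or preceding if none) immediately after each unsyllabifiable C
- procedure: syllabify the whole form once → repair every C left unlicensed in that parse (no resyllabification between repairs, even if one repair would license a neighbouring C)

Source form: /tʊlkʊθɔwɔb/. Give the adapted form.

tʊlʊkʊθɔwɔbɔ

Syllabifying with onset maximization leaves /l/, /b/ stranded (only a nasal (/m/, /n/, or /ŋ/) is licensed in coda position; onsets are limited to one consonant).
Epenthesis after each stranded consonant: /l/ → /lʊ/, /b/ → /bɔ/.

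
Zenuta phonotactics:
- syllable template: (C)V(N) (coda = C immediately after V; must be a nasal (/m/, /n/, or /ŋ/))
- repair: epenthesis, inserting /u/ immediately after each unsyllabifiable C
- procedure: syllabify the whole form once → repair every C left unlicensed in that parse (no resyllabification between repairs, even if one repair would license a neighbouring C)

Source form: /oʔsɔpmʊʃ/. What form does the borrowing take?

The consonants /ʔ/, /p/, /ʃ/ cannot be parsed into a legal (C)V(N) syllable (only a nasal (/m/, /n/, or /ŋ/) is licensed in coda position; onsets are limited to one consonant).
Inserting the epenthetic vowel yields /ʔ/ → /ʔu/, /p/ → /pu/, /ʃ/ → /ʃu/.

oʔusɔpumʊʃu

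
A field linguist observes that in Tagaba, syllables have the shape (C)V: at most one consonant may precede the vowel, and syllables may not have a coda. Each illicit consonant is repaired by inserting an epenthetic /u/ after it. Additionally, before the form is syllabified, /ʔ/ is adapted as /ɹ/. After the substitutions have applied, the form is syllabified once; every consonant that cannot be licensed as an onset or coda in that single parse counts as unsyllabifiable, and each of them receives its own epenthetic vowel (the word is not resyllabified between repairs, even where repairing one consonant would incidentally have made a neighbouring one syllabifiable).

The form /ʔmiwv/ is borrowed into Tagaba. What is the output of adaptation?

Substitution: /ʔ/ → /ɹ/, giving /ɹmiwv/.
Under (C)V, the unsyllabifiable consonants are /ɹ/, /w/, /v/ (no codas are permitted; onsets are limited to one consonant).
Inserting the epenthetic vowel yields /ɹ/ → /ɹu/, /w/ → /wu/, /v/ → /vu/.

ɹumiwuvu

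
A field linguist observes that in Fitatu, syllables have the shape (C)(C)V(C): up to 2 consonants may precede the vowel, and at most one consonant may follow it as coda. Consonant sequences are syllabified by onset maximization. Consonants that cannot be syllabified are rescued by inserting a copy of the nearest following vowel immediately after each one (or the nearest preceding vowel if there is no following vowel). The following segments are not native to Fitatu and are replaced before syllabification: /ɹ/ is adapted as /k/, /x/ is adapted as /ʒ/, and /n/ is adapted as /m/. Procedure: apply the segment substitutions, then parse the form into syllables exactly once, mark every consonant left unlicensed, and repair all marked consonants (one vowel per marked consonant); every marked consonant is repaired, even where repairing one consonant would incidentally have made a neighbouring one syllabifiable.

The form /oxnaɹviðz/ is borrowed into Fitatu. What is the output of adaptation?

oʒmakviðzi

Substitution: /x/ → /ʒ/, /n/ → /m/, /ɹ/ → /k/, giving /oʒmakviðz/.
Syllabifying with onset maximization leaves /z/ stranded (at most one coda consonant is licensed; onsets may contain at most 2 consonants).
Inserting the epenthetic vowel yields /z/ → /zi/.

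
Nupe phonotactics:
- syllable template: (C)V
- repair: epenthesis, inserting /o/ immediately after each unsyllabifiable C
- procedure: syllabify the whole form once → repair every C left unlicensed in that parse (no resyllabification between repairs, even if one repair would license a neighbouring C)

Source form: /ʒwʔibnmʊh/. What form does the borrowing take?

The consonants /ʒ/, /w/, /b/, /n/, /h/ cannot be parsed into a legal (C)V syllable (no codas are permitted; onsets are limited to one consonant).
Epenthesis after each stranded consonant: /ʒ/ → /ʒo/, /w/ → /wo/, /b/ → /bo/, /n/ → /no/, /h/ → /ho/.

ʒowoʔibonomʊho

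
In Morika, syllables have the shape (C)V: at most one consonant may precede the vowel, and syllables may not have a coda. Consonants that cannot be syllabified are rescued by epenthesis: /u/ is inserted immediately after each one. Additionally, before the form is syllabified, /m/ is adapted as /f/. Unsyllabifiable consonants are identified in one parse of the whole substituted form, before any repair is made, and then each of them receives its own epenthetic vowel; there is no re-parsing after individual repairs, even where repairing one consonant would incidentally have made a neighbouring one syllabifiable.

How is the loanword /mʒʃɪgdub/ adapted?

Substitution: /m/ → /f/, giving /fʒʃɪgdub/.
Syllabifying with onset maximization leaves /f/, /ʒ/, /g/, /b/ stranded (no codas are permitted; onsets are limited to one consonant).
Inserting the epenthetic vowel yields /f/ → /fu/, /ʒ/ → /ʒu/, /g/ → /gu/, /b/ → /bu/.

fuʒuʃɪgudubu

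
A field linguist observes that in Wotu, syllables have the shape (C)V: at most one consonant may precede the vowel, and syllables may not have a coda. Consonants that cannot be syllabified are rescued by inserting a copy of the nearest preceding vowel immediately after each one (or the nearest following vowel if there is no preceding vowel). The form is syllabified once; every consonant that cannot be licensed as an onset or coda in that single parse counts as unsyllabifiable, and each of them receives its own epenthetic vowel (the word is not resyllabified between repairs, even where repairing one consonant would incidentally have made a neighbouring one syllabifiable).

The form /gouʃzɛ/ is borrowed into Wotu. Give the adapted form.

The consonants /ʃ/ cannot be parsed into a legal (C)V syllable (no codas are permitted; onsets are limited to one consonant).
Epenthesis after each stranded consonant: /ʃ/ → /ʃu/.

gouʃuzɛ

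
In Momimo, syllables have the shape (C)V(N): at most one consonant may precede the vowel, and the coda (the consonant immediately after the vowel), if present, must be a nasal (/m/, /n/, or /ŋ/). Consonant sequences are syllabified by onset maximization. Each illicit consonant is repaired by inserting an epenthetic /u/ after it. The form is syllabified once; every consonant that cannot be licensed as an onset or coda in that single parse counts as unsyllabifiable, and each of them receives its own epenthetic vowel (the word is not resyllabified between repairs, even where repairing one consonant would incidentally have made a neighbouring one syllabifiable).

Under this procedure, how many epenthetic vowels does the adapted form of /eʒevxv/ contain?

3

The unsyllabifiable consonants are /v/, /x/, /v/; each receives one epenthetic vowel.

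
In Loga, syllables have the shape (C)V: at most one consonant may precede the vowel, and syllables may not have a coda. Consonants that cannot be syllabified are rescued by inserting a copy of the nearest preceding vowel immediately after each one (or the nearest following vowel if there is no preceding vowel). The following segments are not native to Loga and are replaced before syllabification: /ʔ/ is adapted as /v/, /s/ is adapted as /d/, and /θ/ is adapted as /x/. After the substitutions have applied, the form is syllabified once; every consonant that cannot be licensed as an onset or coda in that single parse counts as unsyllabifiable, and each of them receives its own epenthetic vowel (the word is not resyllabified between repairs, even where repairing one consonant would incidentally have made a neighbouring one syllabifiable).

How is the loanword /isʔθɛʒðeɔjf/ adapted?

idivixɛʒɛðeɔjɔfɔ

Substitution: /s/ → /d/, /ʔ/ → /v/, /θ/ → /x/, giving /idvxɛʒðeɔjf/.
Under (C)V, the unsyllabifiable consonants are /d/, /v/, /ʒ/, /j/, /f/ (no codas are permitted; onsets are limited to one consonant).
Inserting the epenthetic vowel yields /d/ → /di/, /v/ → /vi/, /ʒ/ → /ʒɛ/, /j/ → /jɔ/, /f/ → /fɔ/.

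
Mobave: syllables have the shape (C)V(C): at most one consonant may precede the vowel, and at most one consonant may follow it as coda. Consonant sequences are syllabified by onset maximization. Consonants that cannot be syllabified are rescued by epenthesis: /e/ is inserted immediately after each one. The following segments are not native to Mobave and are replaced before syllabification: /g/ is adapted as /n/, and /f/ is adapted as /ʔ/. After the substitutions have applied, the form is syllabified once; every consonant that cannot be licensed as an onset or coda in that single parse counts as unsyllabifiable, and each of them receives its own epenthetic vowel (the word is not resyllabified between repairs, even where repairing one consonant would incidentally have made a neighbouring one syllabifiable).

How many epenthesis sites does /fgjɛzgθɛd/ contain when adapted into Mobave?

After substitution the input is /ʔnjɛznθɛd/.
The unsyllabifiable consonants are /ʔ/, /n/, /n/; each receives one epenthetic vowel.

3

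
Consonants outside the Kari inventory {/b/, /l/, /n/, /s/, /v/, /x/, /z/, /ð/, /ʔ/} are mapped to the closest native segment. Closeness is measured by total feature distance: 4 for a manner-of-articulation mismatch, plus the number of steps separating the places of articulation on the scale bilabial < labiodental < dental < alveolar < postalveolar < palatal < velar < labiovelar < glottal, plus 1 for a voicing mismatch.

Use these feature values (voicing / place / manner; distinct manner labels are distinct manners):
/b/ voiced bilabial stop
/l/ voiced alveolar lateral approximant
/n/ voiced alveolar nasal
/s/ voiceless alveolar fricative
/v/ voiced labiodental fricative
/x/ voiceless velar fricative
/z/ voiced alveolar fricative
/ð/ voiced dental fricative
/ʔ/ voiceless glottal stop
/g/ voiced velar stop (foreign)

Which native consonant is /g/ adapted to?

ʔ

/ʔ/ is closest: same manner (stop), place distance 2 (velar→glottal), voicing differs (+1); total 3. Next closest is /x/ at distance 5.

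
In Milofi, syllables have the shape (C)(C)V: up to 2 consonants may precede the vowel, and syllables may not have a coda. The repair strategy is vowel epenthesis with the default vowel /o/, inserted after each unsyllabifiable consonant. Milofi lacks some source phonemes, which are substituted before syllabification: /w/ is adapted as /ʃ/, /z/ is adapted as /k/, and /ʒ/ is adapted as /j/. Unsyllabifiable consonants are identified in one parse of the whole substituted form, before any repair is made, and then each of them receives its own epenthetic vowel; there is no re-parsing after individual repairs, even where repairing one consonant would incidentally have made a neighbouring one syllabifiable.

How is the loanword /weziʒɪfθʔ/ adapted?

Substitution: /w/ → /ʃ/, /z/ → /k/, /ʒ/ → /j/, giving /ʃekijɪfθʔ/.
Under (C)(C)V, the unsyllabifiable consonants are /f/, /θ/, /ʔ/ (no codas are permitted; onsets may contain at most 2 consonants).
Each unlicensed consonant becomes the onset of a new syllable: /f/ → /fo/, /θ/ → /θo/, /ʔ/ → /ʔo/.

ʃekijɪfoθoʔo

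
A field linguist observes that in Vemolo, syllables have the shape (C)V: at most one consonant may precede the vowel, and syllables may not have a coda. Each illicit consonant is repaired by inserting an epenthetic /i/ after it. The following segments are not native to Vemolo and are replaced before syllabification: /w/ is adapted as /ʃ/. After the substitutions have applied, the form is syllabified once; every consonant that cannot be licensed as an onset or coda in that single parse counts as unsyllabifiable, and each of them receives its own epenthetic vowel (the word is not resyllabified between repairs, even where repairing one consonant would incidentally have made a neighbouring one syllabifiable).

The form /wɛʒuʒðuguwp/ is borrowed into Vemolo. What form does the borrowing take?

ʃɛʒuʒiðuguʃipi

Substitution: /w/ → /ʃ/, giving /ʃɛʒuʒðuguʃp/.
The consonants /ʒ/, /ʃ/, /p/ cannot be parsed into a legal (C)V syllable (no codas are permitted; onsets are limited to one consonant).
Epenthesis after each stranded consonant: /ʒ/ → /ʒi/, /ʃ/ → /ʃi/, /p/ → /pi/.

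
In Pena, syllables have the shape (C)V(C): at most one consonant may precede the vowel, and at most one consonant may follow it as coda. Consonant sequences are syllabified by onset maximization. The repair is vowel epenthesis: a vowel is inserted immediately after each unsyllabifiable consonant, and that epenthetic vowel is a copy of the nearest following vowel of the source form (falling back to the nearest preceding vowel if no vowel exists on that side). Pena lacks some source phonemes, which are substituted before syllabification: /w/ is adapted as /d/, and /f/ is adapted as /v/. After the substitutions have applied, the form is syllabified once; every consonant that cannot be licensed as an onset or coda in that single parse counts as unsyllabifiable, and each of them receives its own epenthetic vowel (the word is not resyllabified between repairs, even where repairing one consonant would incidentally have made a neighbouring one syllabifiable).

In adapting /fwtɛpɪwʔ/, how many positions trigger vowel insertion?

3

After substitution the input is /vdtɛpɪdʔ/.
The unsyllabifiable consonants are /v/, /d/, /ʔ/; each receives one epenthetic vowel.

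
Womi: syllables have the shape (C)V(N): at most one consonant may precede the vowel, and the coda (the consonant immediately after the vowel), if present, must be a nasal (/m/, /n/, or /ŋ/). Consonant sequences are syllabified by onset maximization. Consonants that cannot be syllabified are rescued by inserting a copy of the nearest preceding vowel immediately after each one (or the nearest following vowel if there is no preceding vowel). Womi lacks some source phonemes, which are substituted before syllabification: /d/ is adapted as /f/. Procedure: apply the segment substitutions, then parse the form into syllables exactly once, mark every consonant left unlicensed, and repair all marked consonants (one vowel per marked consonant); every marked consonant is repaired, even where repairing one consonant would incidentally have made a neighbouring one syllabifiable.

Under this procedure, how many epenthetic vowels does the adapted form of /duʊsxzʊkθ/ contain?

After substitution the input is /fuʊsxzʊkθ/.
The unsyllabifiable consonants are /s/, /x/, /k/, /θ/; each receives one epenthetic vowel.

4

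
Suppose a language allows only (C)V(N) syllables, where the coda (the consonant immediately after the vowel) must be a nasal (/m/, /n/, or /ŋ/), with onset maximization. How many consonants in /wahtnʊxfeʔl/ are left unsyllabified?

5

Under (C)V(N), the unsyllabifiable consonants are /h/, /t/, /x/, /ʔ/, /l/ (only a nasal (/m/, /n/, or /ŋ/) is licensed in coda position; onsets are limited to one consonant).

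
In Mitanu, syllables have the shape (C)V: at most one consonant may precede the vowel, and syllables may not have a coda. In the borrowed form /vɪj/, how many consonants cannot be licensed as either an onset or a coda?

1

Syllabifying with onset maximization leaves /j/ stranded (no codas are permitted; onsets are limited to one consonant).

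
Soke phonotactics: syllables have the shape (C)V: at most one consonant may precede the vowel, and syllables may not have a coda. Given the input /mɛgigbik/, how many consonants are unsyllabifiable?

Under (C)V, the unsyllabifiable consonants are /g/, /k/ (no codas are permitted; onsets are limited to one consonant).

2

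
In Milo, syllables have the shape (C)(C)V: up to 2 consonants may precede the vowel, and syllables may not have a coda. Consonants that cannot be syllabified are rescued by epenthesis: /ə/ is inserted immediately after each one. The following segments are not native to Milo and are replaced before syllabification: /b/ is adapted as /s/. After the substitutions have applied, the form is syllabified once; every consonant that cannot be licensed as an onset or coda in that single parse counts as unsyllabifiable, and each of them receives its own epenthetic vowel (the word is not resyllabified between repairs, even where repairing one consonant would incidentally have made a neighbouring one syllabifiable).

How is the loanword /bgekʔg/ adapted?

Substitution: /b/ → /s/, giving /sgekʔg/.
Under (C)(C)V, the unsyllabifiable consonants are /k/, /ʔ/, /g/ (no codas are permitted; onsets may contain at most 2 consonants).
Each unlicensed consonant becomes the onset of a new syllable: /k/ → /kə/, /ʔ/ → /ʔə/, /g/ → /gə/.

sgekəʔəgə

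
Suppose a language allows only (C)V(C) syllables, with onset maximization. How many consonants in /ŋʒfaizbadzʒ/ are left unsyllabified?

4

Syllabifying with onset maximization leaves /ŋ/, /ʒ/, /z/, /ʒ/ stranded (at most one coda consonant is licensed; onsets are limited to one consonant).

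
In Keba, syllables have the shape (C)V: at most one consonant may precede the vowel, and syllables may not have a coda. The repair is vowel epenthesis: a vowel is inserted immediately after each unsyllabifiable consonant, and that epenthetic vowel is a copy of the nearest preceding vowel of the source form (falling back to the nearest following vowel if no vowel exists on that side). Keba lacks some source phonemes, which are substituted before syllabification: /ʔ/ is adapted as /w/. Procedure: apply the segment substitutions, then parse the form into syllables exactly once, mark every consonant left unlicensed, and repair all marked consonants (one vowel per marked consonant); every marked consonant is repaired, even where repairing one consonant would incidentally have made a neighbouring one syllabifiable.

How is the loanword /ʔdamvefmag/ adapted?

wadamavefemaga

Substitution: /ʔ/ → /w/, giving /wdamvefmag/.
The consonants /w/, /m/, /f/, /g/ cannot be parsed into a legal (C)V syllable (no codas are permitted; onsets are limited to one consonant).
Inserting the epenthetic vowel yields /w/ → /wa/, /m/ → /ma/, /f/ → /fe/, /g/ → /ga/.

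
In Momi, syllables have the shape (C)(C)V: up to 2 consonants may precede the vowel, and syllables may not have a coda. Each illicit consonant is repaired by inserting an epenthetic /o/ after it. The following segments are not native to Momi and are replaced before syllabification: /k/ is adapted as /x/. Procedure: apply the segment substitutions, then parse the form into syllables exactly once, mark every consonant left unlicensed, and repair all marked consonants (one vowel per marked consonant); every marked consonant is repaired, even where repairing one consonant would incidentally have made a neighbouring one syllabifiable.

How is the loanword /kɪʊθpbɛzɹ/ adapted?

xɪʊθopbɛzoɹo

Substitution: /k/ → /x/, giving /xɪʊθpbɛzɹ/.
Syllabifying with onset maximization leaves /θ/, /z/, /ɹ/ stranded (no codas are permitted; onsets may contain at most 2 consonants).
Each unlicensed consonant becomes the onset of a new syllable: /θ/ → /θo/, /z/ → /zo/, /ɹ/ → /ɹo/.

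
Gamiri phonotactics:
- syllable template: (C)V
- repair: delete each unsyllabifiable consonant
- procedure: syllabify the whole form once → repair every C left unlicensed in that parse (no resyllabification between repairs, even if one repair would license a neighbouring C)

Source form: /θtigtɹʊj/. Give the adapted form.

tiɹʊ

The consonants /θ/, /g/, /t/, /j/ cannot be parsed into a legal (C)V syllable (no codas are permitted; onsets are limited to one consonant).
Deleting the stranded consonants removes /θ/, /g/, /t/, /j/.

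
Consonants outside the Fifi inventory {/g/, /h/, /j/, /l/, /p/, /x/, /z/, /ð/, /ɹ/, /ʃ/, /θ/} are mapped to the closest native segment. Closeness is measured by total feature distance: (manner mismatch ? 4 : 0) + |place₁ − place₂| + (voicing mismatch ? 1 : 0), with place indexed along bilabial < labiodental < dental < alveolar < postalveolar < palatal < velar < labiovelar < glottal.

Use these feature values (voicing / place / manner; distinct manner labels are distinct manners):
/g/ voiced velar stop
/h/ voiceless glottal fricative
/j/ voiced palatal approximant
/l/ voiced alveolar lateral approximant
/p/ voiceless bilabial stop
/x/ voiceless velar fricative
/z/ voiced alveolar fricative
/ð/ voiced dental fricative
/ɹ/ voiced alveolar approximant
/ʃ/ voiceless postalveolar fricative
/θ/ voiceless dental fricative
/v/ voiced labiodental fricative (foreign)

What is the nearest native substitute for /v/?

/ð/ is closest: same manner (fricative), place distance 1 (labiodental→dental), same voicing; total 1. Next closest is /z/ at distance 2.

ð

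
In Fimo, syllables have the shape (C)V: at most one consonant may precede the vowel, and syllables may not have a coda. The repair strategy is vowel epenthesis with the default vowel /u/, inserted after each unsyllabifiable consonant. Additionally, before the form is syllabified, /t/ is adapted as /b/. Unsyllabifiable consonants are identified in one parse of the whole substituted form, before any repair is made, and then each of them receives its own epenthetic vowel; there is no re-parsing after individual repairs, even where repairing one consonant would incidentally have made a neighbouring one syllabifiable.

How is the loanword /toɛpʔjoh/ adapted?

boɛpuʔujohu

Substitution: /t/ → /b/, giving /boɛpʔjoh/.
Syllabifying with onset maximization leaves /p/, /ʔ/, /h/ stranded (no codas are permitted; onsets are limited to one consonant).
Each unlicensed consonant becomes the onset of a new syllable: /p/ → /pu/, /ʔ/ → /ʔu/, /h/ → /hu/.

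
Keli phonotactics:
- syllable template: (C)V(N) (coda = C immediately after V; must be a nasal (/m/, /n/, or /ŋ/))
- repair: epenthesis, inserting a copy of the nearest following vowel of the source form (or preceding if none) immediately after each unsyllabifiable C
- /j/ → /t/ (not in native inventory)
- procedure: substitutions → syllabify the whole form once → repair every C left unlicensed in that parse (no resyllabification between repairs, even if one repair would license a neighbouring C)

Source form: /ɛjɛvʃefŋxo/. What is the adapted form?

Substitution: /j/ → /t/, giving /ɛtɛvʃefŋxo/.
The consonants /v/, /f/, /ŋ/ cannot be parsed into a legal (C)V(N) syllable (only a nasal (/m/, /n/, or /ŋ/) is licensed in coda position; onsets are limited to one consonant).
Inserting the epenthetic vowel yields /v/ → /ve/, /f/ → /fo/, /ŋ/ → /ŋo/.

ɛtɛveʃefoŋoxo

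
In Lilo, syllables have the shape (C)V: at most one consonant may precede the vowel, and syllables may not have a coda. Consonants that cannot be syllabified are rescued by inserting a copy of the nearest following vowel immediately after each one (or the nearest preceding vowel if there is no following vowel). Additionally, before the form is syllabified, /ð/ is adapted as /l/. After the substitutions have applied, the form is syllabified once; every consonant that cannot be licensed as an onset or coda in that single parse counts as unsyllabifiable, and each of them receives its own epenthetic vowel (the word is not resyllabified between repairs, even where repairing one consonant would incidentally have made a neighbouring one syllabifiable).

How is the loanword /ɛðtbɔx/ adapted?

Substitution: /ð/ → /l/, giving /ɛltbɔx/.
The consonants /l/, /t/, /x/ cannot be parsed into a legal (C)V syllable (no codas are permitted; onsets are limited to one consonant).
Each unlicensed consonant becomes the onset of a new syllable: /l/ → /lɔ/, /t/ → /tɔ/, /x/ → /xɔ/.

ɛlɔtɔbɔxɔ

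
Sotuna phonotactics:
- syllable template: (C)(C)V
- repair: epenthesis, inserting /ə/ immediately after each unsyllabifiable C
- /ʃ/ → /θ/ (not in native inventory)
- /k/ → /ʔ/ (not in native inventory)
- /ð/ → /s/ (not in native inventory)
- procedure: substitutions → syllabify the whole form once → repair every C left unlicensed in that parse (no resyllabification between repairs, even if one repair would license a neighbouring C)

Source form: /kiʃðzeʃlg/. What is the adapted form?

ʔiθəszeθələgə

Substitution: /k/ → /ʔ/, /ʃ/ → /θ/, /ð/ → /s/, giving /ʔiθszeθlg/.
Syllabifying with onset maximization leaves /θ/, /θ/, /l/, /g/ stranded (no codas are permitted; onsets may contain at most 2 consonants).
Each unlicensed consonant becomes the onset of a new syllable: /θ/ → /θə/, /θ/ → /θə/, /l/ → /lə/, /g/ → /gə/.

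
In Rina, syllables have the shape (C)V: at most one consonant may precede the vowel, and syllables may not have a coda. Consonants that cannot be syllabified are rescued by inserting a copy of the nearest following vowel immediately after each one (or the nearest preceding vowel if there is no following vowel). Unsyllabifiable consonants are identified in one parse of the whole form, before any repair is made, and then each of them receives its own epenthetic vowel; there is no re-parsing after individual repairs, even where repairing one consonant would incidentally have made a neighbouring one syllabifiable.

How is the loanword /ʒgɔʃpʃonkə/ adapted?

Syllabifying with onset maximization leaves /ʒ/, /ʃ/, /p/, /n/ stranded (no codas are permitted; onsets are limited to one consonant).
Epenthesis after each stranded consonant: /ʒ/ → /ʒɔ/, /ʃ/ → /ʃo/, /p/ → /po/, /n/ → /nə/.

ʒɔgɔʃopoʃonəkə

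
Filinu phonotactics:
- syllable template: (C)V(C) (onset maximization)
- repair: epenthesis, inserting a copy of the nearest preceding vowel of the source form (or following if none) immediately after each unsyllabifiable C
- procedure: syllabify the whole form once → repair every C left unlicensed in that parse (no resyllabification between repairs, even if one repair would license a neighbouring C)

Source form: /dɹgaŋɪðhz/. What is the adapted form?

Syllabifying with onset maximization leaves /d/, /ɹ/, /h/, /z/ stranded (at most one coda consonant is licensed; onsets are limited to one consonant).
Each unlicensed consonant becomes the onset of a new syllable: /d/ → /da/, /ɹ/ → /ɹa/, /h/ → /hɪ/, /z/ → /zɪ/.

daɹagaŋɪðhɪzɪ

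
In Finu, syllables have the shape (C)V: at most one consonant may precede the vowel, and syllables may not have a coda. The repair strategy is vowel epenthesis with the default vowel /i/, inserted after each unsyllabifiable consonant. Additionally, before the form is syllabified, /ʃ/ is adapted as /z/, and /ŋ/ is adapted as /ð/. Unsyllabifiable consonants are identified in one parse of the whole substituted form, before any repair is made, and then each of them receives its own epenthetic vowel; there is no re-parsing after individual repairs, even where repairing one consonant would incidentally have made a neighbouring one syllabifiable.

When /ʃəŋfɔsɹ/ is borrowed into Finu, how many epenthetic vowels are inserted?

After substitution the input is /zəðfɔsɹ/.
The unsyllabifiable consonants are /ð/, /s/, /ɹ/; each receives one epenthetic vowel.

3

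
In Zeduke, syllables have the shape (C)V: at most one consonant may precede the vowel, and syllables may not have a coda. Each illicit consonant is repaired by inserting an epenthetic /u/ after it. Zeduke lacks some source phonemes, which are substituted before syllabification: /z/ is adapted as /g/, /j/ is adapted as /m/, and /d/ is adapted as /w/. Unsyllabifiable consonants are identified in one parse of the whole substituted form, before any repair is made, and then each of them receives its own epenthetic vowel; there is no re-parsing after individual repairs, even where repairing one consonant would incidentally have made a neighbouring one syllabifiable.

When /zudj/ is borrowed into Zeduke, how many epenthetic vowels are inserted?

2

After substitution the input is /guwm/.
The unsyllabifiable consonants are /w/, /m/; each receives one epenthetic vowel.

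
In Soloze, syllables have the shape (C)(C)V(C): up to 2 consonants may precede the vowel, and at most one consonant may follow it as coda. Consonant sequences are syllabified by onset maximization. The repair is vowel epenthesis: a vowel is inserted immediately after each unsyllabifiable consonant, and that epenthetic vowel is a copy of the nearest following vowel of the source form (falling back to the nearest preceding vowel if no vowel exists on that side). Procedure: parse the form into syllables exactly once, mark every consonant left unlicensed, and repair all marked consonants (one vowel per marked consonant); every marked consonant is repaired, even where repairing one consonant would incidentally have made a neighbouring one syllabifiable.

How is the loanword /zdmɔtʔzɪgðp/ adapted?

Syllabifying with onset maximization leaves /z/, /ð/, /p/ stranded (at most one coda consonant is licensed; onsets may contain at most 2 consonants).
Inserting the epenthetic vowel yields /z/ → /zɔ/, /ð/ → /ðɪ/, /p/ → /pɪ/.

zɔdmɔtʔzɪgðɪpɪ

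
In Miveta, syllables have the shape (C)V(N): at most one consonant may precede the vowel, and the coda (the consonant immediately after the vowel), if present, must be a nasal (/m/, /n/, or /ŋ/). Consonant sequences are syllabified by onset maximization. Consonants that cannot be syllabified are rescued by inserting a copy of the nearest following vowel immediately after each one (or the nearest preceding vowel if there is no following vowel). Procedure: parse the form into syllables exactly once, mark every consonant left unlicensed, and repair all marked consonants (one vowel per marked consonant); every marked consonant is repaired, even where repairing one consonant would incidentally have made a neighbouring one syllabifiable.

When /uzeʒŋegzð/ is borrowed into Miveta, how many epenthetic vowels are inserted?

The unsyllabifiable consonants are /ʒ/, /g/, /z/, /ð/; each receives one epenthetic vowel.

4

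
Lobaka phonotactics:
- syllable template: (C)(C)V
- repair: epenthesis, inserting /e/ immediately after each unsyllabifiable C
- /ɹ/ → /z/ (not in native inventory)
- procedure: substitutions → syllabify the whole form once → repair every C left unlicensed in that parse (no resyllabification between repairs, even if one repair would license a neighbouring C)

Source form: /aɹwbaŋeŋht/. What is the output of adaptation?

Substitution: /ɹ/ → /z/, giving /azwbaŋeŋht/.
Syllabifying with onset maximization leaves /z/, /ŋ/, /h/, /t/ stranded (no codas are permitted; onsets may contain at most 2 consonants).
Each unlicensed consonant becomes the onset of a new syllable: /z/ → /ze/, /ŋ/ → /ŋe/, /h/ → /he/, /t/ → /te/.

azewbaŋeŋehete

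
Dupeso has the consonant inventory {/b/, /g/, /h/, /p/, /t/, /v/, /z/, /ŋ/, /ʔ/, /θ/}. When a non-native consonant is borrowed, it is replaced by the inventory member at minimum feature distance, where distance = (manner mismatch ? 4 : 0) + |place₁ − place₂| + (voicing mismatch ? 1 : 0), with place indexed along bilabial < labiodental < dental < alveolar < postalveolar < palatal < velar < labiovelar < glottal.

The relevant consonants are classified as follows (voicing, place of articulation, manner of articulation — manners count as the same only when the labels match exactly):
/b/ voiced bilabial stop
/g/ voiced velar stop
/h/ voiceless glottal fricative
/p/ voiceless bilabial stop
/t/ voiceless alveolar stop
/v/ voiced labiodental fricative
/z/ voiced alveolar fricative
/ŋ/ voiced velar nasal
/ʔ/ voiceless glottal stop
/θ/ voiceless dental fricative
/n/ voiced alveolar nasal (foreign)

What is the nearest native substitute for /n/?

ŋ

/ŋ/ is closest: same manner (nasal), place distance 3 (alveolar→velar), same voicing; total 3. Next closest is /z/ at distance 4.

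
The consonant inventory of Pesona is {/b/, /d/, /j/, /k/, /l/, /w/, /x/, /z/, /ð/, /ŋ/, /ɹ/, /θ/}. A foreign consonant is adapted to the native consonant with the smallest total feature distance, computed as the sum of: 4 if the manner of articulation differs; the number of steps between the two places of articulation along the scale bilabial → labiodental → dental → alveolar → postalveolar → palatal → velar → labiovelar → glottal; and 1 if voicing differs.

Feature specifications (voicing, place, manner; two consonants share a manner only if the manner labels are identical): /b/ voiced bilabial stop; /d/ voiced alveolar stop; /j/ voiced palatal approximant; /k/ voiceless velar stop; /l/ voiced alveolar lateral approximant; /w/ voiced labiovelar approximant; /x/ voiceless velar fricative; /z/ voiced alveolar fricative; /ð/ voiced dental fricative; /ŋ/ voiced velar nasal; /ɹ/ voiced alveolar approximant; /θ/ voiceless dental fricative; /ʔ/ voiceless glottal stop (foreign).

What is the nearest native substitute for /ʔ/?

/k/ is closest: same manner (stop), place distance 2 (glottal→velar), same voicing; total 2. Next closest is /d/ at distance 6.

k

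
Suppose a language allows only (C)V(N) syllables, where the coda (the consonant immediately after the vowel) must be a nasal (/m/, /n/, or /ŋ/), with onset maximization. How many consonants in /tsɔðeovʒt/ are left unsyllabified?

Syllabifying with onset maximization leaves /t/, /v/, /ʒ/, /t/ stranded (only a nasal (/m/, /n/, or /ŋ/) is licensed in coda position; onsets are limited to one consonant).

4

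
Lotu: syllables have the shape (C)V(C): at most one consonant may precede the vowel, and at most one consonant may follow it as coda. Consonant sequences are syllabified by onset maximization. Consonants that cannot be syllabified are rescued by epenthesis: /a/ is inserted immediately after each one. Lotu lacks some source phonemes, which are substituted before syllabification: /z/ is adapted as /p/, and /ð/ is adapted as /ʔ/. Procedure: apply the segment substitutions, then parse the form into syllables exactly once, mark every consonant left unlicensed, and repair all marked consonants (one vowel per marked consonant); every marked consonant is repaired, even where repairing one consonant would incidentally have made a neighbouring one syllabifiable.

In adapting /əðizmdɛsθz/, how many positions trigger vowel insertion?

3

After substitution the input is /əʔipmdɛsθp/.
The unsyllabifiable consonants are /m/, /θ/, /p/; each receives one epenthetic vowel.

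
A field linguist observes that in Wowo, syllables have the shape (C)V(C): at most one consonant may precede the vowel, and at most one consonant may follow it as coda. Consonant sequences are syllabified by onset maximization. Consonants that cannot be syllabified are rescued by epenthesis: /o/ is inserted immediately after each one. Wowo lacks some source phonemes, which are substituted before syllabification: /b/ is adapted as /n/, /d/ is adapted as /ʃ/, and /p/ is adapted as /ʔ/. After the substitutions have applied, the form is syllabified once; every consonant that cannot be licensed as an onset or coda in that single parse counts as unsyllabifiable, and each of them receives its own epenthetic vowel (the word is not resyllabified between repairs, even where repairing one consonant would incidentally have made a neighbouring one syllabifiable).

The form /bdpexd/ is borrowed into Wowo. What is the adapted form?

noʃoʔexʃo

Substitution: /b/ → /n/, /d/ → /ʃ/, /p/ → /ʔ/, giving /nʃʔexʃ/.
Syllabifying with onset maximization leaves /n/, /ʃ/, /ʃ/ stranded (at most one coda consonant is licensed; onsets are limited to one consonant).
Inserting the epenthetic vowel yields /n/ → /no/, /ʃ/ → /ʃo/, /ʃ/ → /ʃo/.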